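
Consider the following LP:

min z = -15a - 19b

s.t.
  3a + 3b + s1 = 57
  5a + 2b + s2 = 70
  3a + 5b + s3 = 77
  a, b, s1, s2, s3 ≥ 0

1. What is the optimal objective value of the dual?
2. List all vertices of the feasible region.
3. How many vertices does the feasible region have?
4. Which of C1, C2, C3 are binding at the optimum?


1. -325
2. (0, 0), (14, 0), (10.67, 8.333), (9, 10), (0, 15.4)
3. 5
4. C1, C3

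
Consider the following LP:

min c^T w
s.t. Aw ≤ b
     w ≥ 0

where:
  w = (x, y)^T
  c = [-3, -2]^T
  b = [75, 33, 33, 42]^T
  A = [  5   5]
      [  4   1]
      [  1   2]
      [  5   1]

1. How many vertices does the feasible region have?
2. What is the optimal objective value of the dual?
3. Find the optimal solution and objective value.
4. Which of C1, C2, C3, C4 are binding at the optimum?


1. 4
2. -36
3. x = 6, y = 9, z = -36
4. C1, C2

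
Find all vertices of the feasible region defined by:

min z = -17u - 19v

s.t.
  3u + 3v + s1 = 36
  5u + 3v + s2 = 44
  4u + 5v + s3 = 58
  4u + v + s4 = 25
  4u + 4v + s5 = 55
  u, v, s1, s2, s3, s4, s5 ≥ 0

(0, 0), (6.25, 0), (4.429, 7.286), (4, 8), (2, 10), (0, 11.6)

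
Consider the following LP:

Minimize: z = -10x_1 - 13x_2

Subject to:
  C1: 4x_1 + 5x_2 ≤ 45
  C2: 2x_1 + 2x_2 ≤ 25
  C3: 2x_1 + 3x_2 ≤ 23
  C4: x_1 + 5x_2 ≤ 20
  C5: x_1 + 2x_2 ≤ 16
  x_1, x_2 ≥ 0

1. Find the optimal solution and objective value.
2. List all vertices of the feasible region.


1. x_1 = 10, x_2 = 1, z = -113
2. (0, 0), (11.25, 0), (10, 1), (7.857, 2.429), (0, 4)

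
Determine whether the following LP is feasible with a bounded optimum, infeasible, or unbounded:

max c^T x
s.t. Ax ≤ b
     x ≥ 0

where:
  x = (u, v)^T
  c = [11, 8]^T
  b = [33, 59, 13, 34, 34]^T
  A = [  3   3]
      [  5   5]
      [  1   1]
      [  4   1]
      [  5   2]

Feasible with a bounded optimal solution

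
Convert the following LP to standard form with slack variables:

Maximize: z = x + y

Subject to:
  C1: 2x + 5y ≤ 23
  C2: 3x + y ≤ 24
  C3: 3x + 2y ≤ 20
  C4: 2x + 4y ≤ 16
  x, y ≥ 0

max z = x + y

s.t.
  2x + 5y + s1 = 23
  3x + y + s2 = 24
  3x + 2y + s3 = 20
  2x + 4y + s4 = 16
  x, y, s1, s2, s3, s4 ≥ 0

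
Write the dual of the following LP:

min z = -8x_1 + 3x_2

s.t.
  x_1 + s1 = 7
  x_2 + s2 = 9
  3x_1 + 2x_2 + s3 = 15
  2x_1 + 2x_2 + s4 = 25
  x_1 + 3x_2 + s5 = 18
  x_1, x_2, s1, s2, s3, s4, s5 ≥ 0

Primal min cᵀx s.t. Ax ≤ b, x ≥ 0  →  Dual max −bᵀy s.t. Aᵀy ≥ −c, y ≥ 0.

Maximize: z = -7y1 - 9y2 - 15y3 - 25y4 - 18y5

Subject to:
  y1 + 3y3 + 2y4 + y5 ≥ 8
  y2 + 2y3 + 2y4 + 3y5 ≥ -3
  y1, y2, y3, y4, y5 ≥ 0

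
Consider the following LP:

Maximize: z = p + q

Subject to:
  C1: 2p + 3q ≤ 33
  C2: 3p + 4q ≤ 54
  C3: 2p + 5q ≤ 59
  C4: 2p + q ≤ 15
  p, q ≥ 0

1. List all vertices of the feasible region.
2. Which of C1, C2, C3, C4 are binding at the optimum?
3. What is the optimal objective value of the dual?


1. (0, 0), (7.5, 0), (3, 9), (0, 11)
2. C1, C4
3. 12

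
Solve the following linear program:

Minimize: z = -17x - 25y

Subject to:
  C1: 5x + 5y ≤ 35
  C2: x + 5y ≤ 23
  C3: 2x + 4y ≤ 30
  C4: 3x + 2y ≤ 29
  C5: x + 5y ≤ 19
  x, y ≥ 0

Evaluate the objective at each vertex of the feasible region:
  z(0, 0) = 0
  z(7, 0) = -119
  z(4, 3) = -143  ←
  z(0, 3.8) = -95
The minimum is at x = 4, y = 3.

x = 4, y = 3, z = -143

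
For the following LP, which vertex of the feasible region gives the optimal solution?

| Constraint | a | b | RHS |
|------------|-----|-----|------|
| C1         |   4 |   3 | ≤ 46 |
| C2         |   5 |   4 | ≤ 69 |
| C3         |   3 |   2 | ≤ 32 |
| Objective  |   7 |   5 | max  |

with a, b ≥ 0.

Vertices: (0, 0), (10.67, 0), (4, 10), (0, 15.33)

Evaluate the objective at each vertex of the feasible region:
  z(0, 0) = 0
  z(10.67, 0) = 74.67
  z(4, 10) = 78  ←
  z(0, 15.33) = 76.67
The maximum is at a = 4, b = 10.

(4, 10)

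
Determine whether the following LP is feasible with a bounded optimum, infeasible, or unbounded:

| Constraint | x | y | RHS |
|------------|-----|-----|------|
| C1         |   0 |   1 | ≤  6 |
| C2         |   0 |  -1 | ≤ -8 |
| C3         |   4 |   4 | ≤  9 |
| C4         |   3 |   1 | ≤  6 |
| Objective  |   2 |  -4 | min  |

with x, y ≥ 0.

Infeasible (no feasible solution exists)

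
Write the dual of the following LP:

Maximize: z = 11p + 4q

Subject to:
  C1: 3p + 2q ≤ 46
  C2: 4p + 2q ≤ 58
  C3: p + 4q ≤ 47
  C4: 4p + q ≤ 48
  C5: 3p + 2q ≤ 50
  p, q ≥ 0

Primal max cᵀx s.t. Ax ≤ b, x ≥ 0  →  Dual min bᵀy s.t. Aᵀy ≥ c, y ≥ 0.

Minimize: z = 46y1 + 58y2 + 47y3 + 48y4 + 50y5

Subject to:
  3y1 + 4y2 + y3 + 4y4 + 3y5 ≥ 11
  2y1 + 2y2 + 4y3 + y4 + 2y5 ≥ 4
  y1, y2, y3, y4, y5 ≥ 0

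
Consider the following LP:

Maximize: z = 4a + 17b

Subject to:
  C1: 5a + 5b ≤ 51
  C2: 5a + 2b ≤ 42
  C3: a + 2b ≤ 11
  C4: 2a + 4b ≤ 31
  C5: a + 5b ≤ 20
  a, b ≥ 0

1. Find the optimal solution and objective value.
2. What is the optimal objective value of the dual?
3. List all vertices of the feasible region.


1. a = 5, b = 3, z = 71
2. 71
3. (0, 0), (8.4, 0), (7.75, 1.625), (5, 3), (0, 4)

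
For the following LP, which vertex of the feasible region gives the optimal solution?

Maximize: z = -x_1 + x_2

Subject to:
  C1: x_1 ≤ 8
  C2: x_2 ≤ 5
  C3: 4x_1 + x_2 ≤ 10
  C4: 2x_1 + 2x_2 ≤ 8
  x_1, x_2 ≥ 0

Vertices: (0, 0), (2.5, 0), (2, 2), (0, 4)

Evaluate the objective at each vertex of the feasible region:
  z(0, 0) = 0
  z(2.5, 0) = -2.5
  z(2, 2) = 0
  z(0, 4) = 4  ←
The maximum is at x_1 = 0, x_2 = 4.

(0, 4)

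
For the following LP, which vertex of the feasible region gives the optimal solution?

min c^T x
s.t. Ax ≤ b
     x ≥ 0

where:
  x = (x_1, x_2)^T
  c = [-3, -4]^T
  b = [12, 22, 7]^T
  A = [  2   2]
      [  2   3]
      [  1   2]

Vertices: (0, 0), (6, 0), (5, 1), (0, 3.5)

Evaluate the objective at each vertex of the feasible region:
  z(0, 0) = 0
  z(6, 0) = -18
  z(5, 1) = -19  ←
  z(0, 3.5) = -14
The minimum is at x_1 = 5, x_2 = 1.

(5, 1)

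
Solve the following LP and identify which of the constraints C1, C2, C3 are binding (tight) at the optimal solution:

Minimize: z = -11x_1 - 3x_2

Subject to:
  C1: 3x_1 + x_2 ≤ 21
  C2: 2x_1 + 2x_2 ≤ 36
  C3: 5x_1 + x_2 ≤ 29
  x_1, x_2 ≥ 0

At x_1 = 4, x_2 = 9, compute slack b - a·x for each constraint:
  C1: 21 − 21 = 0  (binding)
  C2: 36 − 26 = 10  (slack)
  C3: 29 − 29 = 0  (binding)

Optimal: x_1 = 4, x_2 = 9
Binding: C1, C3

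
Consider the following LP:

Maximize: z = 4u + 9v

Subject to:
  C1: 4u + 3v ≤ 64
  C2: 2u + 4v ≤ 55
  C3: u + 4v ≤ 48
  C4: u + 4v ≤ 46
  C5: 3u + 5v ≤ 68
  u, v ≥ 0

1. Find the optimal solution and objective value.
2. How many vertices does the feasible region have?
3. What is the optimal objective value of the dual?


1. u = 6, v = 10, z = 114
2. 5
3. 114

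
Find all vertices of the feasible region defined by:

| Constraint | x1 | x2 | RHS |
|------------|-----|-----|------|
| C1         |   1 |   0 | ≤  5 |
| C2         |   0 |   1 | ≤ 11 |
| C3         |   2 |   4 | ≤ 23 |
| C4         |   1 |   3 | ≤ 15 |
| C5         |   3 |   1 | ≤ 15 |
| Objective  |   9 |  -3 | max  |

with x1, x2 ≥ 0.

(0, 0), (5, 0), (3.75, 3.75), (0, 5)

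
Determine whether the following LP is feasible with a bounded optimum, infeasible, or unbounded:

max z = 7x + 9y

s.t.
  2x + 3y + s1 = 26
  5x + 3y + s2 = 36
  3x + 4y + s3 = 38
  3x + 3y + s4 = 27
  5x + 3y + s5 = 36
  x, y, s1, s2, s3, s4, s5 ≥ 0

Feasible with a bounded optimal solution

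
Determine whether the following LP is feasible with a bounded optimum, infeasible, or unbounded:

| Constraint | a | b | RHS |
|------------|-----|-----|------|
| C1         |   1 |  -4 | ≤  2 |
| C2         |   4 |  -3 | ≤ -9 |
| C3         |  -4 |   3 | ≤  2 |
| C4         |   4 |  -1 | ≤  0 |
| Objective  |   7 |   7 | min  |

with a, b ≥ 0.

Infeasible (no feasible solution exists)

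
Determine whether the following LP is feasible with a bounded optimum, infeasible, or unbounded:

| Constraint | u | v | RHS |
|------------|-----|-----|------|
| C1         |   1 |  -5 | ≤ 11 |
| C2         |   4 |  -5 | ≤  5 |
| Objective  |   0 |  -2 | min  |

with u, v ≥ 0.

Unbounded (objective can decrease without bound)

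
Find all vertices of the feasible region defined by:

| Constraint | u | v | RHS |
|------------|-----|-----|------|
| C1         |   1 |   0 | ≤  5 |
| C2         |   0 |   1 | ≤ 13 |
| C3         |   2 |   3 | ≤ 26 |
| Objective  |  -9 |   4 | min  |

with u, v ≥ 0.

(0, 0), (5, 0), (5, 5.333), (0, 8.667)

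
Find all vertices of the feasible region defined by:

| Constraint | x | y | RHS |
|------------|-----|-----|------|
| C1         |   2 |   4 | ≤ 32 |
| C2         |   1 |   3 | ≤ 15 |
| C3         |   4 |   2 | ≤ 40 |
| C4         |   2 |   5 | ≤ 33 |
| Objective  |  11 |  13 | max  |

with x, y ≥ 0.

(0, 0), (10, 0), (9, 2), (0, 5)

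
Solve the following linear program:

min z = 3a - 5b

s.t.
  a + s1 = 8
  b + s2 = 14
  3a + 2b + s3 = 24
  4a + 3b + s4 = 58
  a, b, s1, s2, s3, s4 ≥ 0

Evaluate the objective at each vertex of the feasible region:
  z(0, 0) = 0
  z(8, 0) = 24
  z(0, 12) = -60  ←
The minimum is at a = 0, b = 12.

a = 0, b = 12, z = -60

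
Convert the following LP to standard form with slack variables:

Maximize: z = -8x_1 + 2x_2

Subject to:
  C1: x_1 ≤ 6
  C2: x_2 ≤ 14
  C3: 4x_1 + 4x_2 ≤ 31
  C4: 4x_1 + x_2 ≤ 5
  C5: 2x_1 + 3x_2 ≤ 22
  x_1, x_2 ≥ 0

max z = -8x_1 + 2x_2

s.t.
  x_1 + s1 = 6
  x_2 + s2 = 14
  4x_1 + 4x_2 + s3 = 31
  4x_1 + x_2 + s4 = 5
  2x_1 + 3x_2 + s5 = 22
  x_1, x_2, s1, s2, s3, s4, s5 ≥ 0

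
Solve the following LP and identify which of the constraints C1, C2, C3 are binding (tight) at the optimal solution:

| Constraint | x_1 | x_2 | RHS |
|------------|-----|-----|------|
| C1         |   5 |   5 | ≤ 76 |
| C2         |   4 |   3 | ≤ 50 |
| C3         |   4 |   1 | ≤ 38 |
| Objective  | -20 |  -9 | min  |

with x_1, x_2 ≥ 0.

At x_1 = 8, x_2 = 6, compute slack b - a·x for each constraint:
  C1: 76 − 70 = 6  (slack)
  C2: 50 − 50 = 0  (binding)
  C3: 38 − 38 = 0  (binding)

Optimal: x_1 = 8, x_2 = 6
Binding: C2, C3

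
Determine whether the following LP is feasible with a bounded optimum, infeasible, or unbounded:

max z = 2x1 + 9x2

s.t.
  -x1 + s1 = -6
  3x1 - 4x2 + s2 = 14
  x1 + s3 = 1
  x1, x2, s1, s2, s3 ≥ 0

Infeasible (no feasible solution exists)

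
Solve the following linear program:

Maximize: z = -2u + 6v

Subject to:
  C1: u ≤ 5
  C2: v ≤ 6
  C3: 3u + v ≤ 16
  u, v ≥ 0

Evaluate the objective at each vertex of the feasible region:
  z(0, 0) = 0
  z(5, 0) = -10
  z(5, 1) = -4
  z(3.333, 6) = 29.33
  z(0, 6) = 36  ←
The maximum is at u = 0, v = 6.

u = 0, v = 6, z = 36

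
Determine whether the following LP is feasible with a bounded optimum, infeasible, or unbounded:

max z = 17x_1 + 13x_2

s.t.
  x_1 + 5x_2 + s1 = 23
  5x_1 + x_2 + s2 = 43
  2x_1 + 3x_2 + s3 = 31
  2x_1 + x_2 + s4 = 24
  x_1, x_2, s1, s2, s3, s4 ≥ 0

Feasible with a bounded optimal solution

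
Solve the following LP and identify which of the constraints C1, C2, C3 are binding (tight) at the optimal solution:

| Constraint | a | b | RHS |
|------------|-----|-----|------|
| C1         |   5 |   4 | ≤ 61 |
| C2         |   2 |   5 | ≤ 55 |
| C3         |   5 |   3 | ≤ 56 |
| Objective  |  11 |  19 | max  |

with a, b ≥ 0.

At a = 5, b = 9, compute slack b - a·x for each constraint:
  C1: 61 − 61 = 0  (binding)
  C2: 55 − 55 = 0  (binding)
  C3: 56 − 52 = 4  (slack)

Optimal: a = 5, b = 9
Binding: C1, C2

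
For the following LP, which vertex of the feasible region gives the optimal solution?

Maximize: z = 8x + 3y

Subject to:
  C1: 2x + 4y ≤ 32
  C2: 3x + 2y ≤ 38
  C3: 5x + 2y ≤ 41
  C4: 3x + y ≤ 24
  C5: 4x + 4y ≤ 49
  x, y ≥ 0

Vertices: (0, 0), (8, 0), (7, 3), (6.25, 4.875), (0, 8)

Evaluate the objective at each vertex of the feasible region:
  z(0, 0) = 0
  z(8, 0) = 64
  z(7, 3) = 65  ←
  z(6.25, 4.875) = 64.62
  z(0, 8) = 24
The maximum is at x = 7, y = 3.

(7, 3)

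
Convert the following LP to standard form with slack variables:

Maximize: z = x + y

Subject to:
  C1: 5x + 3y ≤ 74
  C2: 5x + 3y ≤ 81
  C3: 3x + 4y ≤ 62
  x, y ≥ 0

max z = x + y

s.t.
  5x + 3y + s1 = 74
  5x + 3y + s2 = 81
  3x + 4y + s3 = 62
  x, y, s1, s2, s3 ≥ 0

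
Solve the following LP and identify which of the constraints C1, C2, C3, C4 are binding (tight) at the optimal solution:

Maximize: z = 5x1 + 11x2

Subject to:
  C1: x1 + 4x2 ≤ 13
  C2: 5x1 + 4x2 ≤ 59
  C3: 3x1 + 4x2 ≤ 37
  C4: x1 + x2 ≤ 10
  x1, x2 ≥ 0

At x1 = 9, x2 = 1, compute slack b - a·x for each constraint:
  C1: 13 − 13 = 0  (binding)
  C2: 59 − 49 = 10  (slack)
  C3: 37 − 31 = 6  (slack)
  C4: 10 − 10 = 0  (binding)

Optimal: x1 = 9, x2 = 1
Binding: C1, C4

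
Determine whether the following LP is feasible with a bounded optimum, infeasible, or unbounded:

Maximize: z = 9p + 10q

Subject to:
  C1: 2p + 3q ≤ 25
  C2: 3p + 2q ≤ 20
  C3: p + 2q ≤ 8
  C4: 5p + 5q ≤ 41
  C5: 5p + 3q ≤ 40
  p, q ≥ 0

Feasible with a bounded optimal solution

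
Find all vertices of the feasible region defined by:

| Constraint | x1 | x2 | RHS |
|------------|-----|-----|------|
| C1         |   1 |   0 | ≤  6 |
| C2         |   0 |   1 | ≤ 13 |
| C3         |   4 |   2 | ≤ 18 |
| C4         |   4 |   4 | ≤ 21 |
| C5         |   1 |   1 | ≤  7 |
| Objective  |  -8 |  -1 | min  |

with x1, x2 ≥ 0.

(0, 0), (4.5, 0), (3.75, 1.5), (0, 5.25)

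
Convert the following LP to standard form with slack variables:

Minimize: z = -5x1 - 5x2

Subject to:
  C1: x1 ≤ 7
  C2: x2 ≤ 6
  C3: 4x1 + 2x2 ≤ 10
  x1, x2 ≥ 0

min z = -5x1 - 5x2

s.t.
  x1 + s1 = 7
  x2 + s2 = 6
  4x1 + 2x2 + s3 = 10
  x1, x2, s1, s2, s3 ≥ 0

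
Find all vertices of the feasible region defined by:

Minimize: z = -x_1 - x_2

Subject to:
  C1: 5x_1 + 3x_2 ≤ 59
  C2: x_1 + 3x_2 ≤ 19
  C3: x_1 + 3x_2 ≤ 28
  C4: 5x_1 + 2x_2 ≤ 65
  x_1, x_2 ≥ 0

(0, 0), (11.8, 0), (10, 3), (0, 6.333)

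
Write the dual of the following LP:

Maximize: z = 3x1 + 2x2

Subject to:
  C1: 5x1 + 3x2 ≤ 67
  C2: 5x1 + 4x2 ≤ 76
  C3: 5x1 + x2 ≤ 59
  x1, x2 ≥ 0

Primal max cᵀx s.t. Ax ≤ b, x ≥ 0  →  Dual min bᵀy s.t. Aᵀy ≥ c, y ≥ 0.

Minimize: z = 67y1 + 76y2 + 59y3

Subject to:
  5y1 + 5y2 + 5y3 ≥ 3
  3y1 + 4y2 + y3 ≥ 2
  y1, y2, y3 ≥ 0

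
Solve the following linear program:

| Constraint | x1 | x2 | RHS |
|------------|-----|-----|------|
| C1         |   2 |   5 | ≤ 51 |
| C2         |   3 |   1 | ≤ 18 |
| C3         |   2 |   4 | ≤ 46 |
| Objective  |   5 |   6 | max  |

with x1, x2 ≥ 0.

Evaluate the objective at each vertex of the feasible region:
  z(0, 0) = 0
  z(6, 0) = 30
  z(3, 9) = 69  ←
  z(0, 10.2) = 61.2
The maximum is at x1 = 3, x2 = 9.

x1 = 3, x2 = 9, z = 69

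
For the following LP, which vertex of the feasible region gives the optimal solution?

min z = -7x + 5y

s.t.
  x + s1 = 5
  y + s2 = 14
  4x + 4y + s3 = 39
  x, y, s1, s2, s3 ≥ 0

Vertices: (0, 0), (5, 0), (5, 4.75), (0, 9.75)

Evaluate the objective at each vertex of the feasible region:
  z(0, 0) = 0
  z(5, 0) = -35  ←
  z(5, 4.75) = -11.25
  z(0, 9.75) = 48.75
The minimum is at x = 5, y = 0.

(5, 0)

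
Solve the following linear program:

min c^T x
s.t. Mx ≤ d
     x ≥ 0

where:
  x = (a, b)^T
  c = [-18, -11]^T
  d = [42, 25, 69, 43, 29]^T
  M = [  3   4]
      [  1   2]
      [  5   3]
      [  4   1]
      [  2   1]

Evaluate the objective at each vertex of the feasible region:
  z(0, 0) = 0
  z(10.75, 0) = -193.5
  z(10, 3) = -213  ←
  z(0, 10.5) = -115.5
The minimum is at a = 10, b = 3.

a = 10, b = 3, z = -213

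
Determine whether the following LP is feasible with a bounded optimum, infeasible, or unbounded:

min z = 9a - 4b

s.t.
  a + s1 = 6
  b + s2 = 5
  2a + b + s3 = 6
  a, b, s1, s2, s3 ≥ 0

Feasible with a bounded optimal solution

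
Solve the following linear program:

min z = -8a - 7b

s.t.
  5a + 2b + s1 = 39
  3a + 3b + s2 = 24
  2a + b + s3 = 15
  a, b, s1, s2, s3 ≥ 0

Evaluate the objective at each vertex of the feasible region:
  z(0, 0) = 0
  z(7.5, 0) = -60
  z(7, 1) = -63  ←
  z(0, 8) = -56
The minimum is at a = 7, b = 1.

a = 7, b = 1, z = -63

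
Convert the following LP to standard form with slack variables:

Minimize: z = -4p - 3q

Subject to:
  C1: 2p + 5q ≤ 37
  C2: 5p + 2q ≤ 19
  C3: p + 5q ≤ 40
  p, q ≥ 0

min z = -4p - 3q

s.t.
  2p + 5q + s1 = 37
  5p + 2q + s2 = 19
  p + 5q + s3 = 40
  p, q, s1, s2, s3 ≥ 0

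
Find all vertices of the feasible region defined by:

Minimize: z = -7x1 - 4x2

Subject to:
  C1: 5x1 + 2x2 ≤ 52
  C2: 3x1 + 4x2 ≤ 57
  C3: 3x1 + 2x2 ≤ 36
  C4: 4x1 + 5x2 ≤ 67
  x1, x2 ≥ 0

(0, 0), (10.4, 0), (8, 6), (6.571, 8.143), (0, 13.4)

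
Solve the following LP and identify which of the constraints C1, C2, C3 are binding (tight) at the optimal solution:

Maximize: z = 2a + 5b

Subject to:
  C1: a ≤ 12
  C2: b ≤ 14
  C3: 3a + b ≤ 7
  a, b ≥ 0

At a = 0, b = 7, compute slack b - a·x for each constraint:
  C1: 12 − 0 = 12  (slack)
  C2: 14 − 7 = 7  (slack)
  C3: 7 − 7 = 0  (binding)

Optimal: a = 0, b = 7
Binding: C3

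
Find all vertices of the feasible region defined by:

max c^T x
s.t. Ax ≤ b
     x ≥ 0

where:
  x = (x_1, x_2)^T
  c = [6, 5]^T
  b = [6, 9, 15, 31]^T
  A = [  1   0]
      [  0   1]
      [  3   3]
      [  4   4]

(0, 0), (5, 0), (0, 5)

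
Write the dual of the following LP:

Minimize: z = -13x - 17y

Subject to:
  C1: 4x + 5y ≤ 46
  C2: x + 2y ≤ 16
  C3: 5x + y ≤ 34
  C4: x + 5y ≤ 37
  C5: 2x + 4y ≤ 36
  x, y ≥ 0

Primal min cᵀx s.t. Ax ≤ b, x ≥ 0  →  Dual max −bᵀy s.t. Aᵀy ≥ −c, y ≥ 0.

Maximize: z = -46y1 - 16y2 - 34y3 - 37y4 - 36y5

Subject to:
  4y1 + y2 + 5y3 + y4 + 2y5 ≥ 13
  5y1 + 2y2 + y3 + 5y4 + 4y5 ≥ 17
  y1, y2, y3, y4, y5 ≥ 0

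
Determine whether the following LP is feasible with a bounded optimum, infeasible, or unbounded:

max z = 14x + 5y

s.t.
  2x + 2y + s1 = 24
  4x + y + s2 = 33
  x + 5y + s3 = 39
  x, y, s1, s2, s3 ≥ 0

Feasible with a bounded optimal solution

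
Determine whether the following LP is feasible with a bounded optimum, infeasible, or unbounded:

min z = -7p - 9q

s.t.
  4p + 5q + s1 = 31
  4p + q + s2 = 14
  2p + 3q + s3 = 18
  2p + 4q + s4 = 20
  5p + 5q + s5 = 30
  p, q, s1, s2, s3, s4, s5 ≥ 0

Feasible with a bounded optimal solution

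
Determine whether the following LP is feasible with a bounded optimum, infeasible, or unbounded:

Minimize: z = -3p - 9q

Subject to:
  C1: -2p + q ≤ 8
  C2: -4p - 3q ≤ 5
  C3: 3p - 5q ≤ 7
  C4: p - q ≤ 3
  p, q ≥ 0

Unbounded (objective can decrease without bound)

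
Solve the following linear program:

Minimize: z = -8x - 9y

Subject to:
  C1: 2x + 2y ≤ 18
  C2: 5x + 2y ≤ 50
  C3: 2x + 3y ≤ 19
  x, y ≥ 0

Evaluate the objective at each vertex of the feasible region:
  z(0, 0) = 0
  z(9, 0) = -72
  z(8, 1) = -73  ←
  z(0, 6.333) = -57
The minimum is at x = 8, y = 1.

x = 8, y = 1, z = -73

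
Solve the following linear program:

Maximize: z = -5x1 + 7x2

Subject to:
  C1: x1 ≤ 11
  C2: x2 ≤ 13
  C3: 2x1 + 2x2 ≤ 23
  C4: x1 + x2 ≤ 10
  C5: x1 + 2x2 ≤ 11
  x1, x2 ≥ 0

Evaluate the objective at each vertex of the feasible region:
  z(0, 0) = 0
  z(10, 0) = -50
  z(9, 1) = -38
  z(0, 5.5) = 38.5  ←
The maximum is at x1 = 0, x2 = 5.5.

x1 = 0, x2 = 5.5, z = 38.5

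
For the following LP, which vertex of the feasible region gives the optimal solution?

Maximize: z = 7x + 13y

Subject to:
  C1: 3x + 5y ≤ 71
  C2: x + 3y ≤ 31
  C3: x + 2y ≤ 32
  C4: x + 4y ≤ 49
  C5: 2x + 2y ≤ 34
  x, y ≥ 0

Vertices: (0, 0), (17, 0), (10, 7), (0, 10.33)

Evaluate the objective at each vertex of the feasible region:
  z(0, 0) = 0
  z(17, 0) = 119
  z(10, 7) = 161  ←
  z(0, 10.33) = 134.3
The maximum is at x = 10, y = 7.

(10, 7)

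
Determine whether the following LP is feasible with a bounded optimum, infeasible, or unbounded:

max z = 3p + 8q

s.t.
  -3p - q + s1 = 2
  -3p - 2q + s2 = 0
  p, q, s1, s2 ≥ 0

Unbounded (objective can increase without bound)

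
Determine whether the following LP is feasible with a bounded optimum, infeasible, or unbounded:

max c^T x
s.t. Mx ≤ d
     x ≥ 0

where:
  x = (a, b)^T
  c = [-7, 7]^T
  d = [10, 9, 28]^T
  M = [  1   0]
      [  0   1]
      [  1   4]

Feasible with a bounded optimal solution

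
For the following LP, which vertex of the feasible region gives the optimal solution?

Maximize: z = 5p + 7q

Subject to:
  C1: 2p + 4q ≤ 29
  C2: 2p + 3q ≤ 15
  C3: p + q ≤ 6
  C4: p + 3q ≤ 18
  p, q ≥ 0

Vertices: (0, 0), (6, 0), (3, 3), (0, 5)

Evaluate the objective at each vertex of the feasible region:
  z(0, 0) = 0
  z(6, 0) = 30
  z(3, 3) = 36  ←
  z(0, 5) = 35
The maximum is at p = 3, q = 3.

(3, 3)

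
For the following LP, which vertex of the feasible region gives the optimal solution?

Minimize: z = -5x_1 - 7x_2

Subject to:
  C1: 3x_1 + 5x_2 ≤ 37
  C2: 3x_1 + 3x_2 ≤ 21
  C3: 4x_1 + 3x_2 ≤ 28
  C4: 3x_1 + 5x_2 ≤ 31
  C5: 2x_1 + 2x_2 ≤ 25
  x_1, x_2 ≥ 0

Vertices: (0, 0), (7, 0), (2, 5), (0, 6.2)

Evaluate the objective at each vertex of the feasible region:
  z(0, 0) = 0
  z(7, 0) = -35
  z(2, 5) = -45  ←
  z(0, 6.2) = -43.4
The minimum is at x_1 = 2, x_2 = 5.

(2, 5)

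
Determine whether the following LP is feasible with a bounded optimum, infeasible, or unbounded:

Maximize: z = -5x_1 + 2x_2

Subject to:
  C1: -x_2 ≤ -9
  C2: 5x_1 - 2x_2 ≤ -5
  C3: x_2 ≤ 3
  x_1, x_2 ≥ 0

Infeasible (no feasible solution exists)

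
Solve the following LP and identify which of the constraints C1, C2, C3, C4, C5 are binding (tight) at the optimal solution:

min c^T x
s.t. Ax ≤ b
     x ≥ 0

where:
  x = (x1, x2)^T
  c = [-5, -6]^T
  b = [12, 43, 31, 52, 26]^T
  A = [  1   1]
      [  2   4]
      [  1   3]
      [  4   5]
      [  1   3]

At x1 = 8, x2 = 4, compute slack b - a·x for each constraint:
  C1: 12 − 12 = 0  (binding)
  C2: 43 − 32 = 11  (slack)
  C3: 31 − 20 = 11  (slack)
  C4: 52 − 52 = 0  (binding)
  C5: 26 − 20 = 6  (slack)

Optimal: x1 = 8, x2 = 4
Binding: C1, C4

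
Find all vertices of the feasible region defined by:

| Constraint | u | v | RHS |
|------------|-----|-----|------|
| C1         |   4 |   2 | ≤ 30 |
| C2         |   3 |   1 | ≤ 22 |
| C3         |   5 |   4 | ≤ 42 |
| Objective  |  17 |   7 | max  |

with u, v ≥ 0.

(0, 0), (7.333, 0), (7, 1), (6, 3), (0, 10.5)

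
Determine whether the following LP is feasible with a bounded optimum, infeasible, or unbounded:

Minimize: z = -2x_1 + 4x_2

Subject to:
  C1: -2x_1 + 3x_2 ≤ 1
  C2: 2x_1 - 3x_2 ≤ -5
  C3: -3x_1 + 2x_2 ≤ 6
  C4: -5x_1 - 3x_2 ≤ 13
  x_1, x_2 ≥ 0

Infeasible (no feasible solution exists)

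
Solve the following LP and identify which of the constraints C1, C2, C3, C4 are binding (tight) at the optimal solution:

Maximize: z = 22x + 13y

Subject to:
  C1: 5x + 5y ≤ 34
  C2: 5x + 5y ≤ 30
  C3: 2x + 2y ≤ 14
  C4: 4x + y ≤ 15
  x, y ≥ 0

At x = 3, y = 3, compute slack b - a·x for each constraint:
  C1: 34 − 30 = 4  (slack)
  C2: 30 − 30 = 0  (binding)
  C3: 14 − 12 = 2  (slack)
  C4: 15 − 15 = 0  (binding)

Optimal: x = 3, y = 3
Binding: C2, C4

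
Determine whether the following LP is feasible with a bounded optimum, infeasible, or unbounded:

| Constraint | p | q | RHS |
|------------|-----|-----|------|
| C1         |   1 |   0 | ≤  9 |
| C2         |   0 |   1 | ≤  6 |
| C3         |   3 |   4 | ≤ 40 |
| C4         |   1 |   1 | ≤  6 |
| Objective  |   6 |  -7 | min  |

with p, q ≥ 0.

Feasible with a bounded optimal solution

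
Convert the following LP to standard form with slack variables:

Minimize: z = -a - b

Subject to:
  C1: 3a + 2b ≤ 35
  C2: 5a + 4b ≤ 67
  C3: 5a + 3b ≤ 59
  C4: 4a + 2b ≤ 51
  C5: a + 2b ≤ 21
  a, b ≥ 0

min z = -a - b

s.t.
  3a + 2b + s1 = 35
  5a + 4b + s2 = 67
  5a + 3b + s3 = 59
  4a + 2b + s4 = 51
  a + 2b + s5 = 21
  a, b, s1, s2, s3, s4, s5 ≥ 0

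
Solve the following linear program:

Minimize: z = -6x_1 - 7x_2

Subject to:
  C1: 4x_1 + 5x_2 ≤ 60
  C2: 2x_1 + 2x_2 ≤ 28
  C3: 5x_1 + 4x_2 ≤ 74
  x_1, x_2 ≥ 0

Evaluate the objective at each vertex of the feasible region:
  z(0, 0) = 0
  z(14, 0) = -84
  z(10, 4) = -88  ←
  z(0, 12) = -84
The minimum is at x_1 = 10, x_2 = 4.

x_1 = 10, x_2 = 4, z = -88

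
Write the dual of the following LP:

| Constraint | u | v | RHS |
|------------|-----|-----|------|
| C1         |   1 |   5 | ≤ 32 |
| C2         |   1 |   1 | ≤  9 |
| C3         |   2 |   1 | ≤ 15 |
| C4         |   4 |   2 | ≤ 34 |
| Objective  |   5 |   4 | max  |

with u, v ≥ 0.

Primal max cᵀx s.t. Ax ≤ b, x ≥ 0  →  Dual min bᵀy s.t. Aᵀy ≥ c, y ≥ 0.

Minimize: z = 32y1 + 9y2 + 15y3 + 34y4

Subject to:
  y1 + y2 + 2y3 + 4y4 ≥ 5
  5y1 + y2 + y3 + 2y4 ≥ 4
  y1, y2, y3, y4 ≥ 0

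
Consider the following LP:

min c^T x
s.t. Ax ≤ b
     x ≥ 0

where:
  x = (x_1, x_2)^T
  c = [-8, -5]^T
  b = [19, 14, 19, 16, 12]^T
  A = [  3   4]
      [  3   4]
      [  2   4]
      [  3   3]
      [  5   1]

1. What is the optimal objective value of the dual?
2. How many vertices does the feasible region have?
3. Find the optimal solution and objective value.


1. -26
2. 4
3. x_1 = 2, x_2 = 2, z = -26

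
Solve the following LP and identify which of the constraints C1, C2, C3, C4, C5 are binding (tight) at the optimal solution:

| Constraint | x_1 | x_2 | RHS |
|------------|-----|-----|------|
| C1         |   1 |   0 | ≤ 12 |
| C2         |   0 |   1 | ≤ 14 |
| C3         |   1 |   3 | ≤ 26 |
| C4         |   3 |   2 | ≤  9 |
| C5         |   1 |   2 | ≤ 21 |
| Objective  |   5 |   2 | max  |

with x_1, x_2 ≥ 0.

At x_1 = 3, x_2 = 0, compute slack b - a·x for each constraint:
  C1: 12 − 3 = 9  (slack)
  C2: 14 − 0 = 14  (slack)
  C3: 26 − 3 = 23  (slack)
  C4: 9 − 9 = 0  (binding)
  C5: 21 − 3 = 18  (slack)

Optimal: x_1 = 3, x_2 = 0
Binding: C4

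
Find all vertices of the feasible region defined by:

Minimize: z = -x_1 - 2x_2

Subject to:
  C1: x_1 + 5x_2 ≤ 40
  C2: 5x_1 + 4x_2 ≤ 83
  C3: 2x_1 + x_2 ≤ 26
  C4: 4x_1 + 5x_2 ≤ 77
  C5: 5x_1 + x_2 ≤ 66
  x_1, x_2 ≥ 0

(0, 0), (13, 0), (10, 6), (0, 8)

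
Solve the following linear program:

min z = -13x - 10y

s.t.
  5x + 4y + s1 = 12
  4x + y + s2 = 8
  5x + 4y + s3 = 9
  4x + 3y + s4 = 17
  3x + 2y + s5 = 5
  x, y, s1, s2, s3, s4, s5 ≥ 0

Evaluate the objective at each vertex of the feasible region:
  z(0, 0) = 0
  z(1.667, 0) = -21.67
  z(1, 1) = -23  ←
  z(0, 2.25) = -22.5
The minimum is at x = 1, y = 1.

x = 1, y = 1, z = -23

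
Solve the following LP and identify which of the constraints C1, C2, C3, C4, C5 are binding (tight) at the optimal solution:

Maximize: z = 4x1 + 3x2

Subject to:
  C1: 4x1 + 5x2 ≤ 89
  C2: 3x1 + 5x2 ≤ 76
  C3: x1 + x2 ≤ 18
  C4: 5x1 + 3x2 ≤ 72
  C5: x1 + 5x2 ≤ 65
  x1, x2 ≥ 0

At x1 = 9, x2 = 9, compute slack b - a·x for each constraint:
  C1: 89 − 81 = 8  (slack)
  C2: 76 − 72 = 4  (slack)
  C3: 18 − 18 = 0  (binding)
  C4: 72 − 72 = 0  (binding)
  C5: 65 − 54 = 11  (slack)

Optimal: x1 = 9, x2 = 9
Binding: C3, C4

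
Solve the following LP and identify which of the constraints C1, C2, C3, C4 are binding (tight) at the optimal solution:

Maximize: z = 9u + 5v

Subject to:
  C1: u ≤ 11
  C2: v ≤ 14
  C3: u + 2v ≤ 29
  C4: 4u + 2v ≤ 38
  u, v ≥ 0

At u = 3, v = 13, compute slack b - a·x for each constraint:
  C1: 11 − 3 = 8  (slack)
  C2: 14 − 13 = 1  (slack)
  C3: 29 − 29 = 0  (binding)
  C4: 38 − 38 = 0  (binding)

Optimal: u = 3, v = 13
Binding: C3, C4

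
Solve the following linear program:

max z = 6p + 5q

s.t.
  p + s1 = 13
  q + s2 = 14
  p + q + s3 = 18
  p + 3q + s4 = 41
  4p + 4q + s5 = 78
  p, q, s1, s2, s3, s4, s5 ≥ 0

Evaluate the objective at each vertex of the feasible region:
  z(0, 0) = 0
  z(13, 0) = 78
  z(13, 5) = 103  ←
  z(6.5, 11.5) = 96.5
  z(0, 13.67) = 68.33
The maximum is at p = 13, q = 5.

p = 13, q = 5, z = 103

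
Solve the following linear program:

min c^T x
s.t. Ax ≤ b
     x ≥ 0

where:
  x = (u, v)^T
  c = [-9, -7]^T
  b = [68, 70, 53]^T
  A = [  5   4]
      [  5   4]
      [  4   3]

Evaluate the objective at each vertex of the feasible region:
  z(0, 0) = 0
  z(13.25, 0) = -119.2
  z(8, 7) = -121  ←
  z(0, 17) = -119
The minimum is at u = 8, v = 7.

u = 8, v = 7, z = -121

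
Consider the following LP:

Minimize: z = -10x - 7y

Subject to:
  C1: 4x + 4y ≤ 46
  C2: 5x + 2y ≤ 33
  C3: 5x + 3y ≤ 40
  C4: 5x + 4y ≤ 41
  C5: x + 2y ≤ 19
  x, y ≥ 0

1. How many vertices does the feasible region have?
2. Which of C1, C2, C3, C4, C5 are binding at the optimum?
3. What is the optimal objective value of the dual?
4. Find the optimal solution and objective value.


1. 5
2. C2, C4
3. -78
4. x = 5, y = 4, z = -78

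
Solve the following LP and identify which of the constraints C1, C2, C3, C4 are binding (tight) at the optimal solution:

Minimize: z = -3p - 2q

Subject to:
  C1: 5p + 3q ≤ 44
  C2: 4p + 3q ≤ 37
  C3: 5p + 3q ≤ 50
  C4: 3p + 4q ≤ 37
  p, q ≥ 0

At p = 7, q = 3, compute slack b - a·x for each constraint:
  C1: 44 − 44 = 0  (binding)
  C2: 37 − 37 = 0  (binding)
  C3: 50 − 44 = 6  (slack)
  C4: 37 − 33 = 4  (slack)

Optimal: p = 7, q = 3
Binding: C1, C2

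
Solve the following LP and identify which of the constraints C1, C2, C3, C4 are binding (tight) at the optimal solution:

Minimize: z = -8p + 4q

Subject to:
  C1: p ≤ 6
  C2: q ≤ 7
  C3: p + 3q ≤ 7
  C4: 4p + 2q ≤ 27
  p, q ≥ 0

At p = 6, q = 0, compute slack b - a·x for each constraint:
  C1: 6 − 6 = 0  (binding)
  C2: 7 − 0 = 7  (slack)
  C3: 7 − 6 = 1  (slack)
  C4: 27 − 24 = 3  (slack)

Optimal: p = 6, q = 0
Binding: C1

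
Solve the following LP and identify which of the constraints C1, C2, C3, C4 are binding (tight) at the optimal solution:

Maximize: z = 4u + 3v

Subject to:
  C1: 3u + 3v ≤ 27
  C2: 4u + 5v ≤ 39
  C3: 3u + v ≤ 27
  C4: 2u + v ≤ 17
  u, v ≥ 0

At u = 8, v = 1, compute slack b - a·x for each constraint:
  C1: 27 − 27 = 0  (binding)
  C2: 39 − 37 = 2  (slack)
  C3: 27 − 25 = 2  (slack)
  C4: 17 − 17 = 0  (binding)

Optimal: u = 8, v = 1
Binding: C1, C4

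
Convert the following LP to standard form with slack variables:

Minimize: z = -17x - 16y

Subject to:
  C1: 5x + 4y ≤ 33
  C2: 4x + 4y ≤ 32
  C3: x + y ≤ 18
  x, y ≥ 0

min z = -17x - 16y

s.t.
  5x + 4y + s1 = 33
  4x + 4y + s2 = 32
  x + y + s3 = 18
  x, y, s1, s2, s3 ≥ 0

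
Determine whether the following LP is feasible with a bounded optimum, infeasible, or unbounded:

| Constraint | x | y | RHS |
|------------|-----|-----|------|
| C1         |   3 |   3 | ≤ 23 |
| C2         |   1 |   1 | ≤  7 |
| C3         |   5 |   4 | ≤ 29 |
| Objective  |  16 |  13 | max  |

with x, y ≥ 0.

Feasible with a bounded optimal solution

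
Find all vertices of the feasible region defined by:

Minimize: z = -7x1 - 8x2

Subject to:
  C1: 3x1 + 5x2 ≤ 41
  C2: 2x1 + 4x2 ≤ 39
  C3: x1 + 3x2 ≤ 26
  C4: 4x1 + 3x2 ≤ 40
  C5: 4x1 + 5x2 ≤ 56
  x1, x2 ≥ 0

(0, 0), (10, 0), (7, 4), (0, 8.2)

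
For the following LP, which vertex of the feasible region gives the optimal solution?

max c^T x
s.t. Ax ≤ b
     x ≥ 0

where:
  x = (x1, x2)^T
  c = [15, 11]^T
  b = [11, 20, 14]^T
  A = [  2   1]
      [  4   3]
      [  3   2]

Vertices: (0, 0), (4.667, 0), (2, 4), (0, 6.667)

Evaluate the objective at each vertex of the feasible region:
  z(0, 0) = 0
  z(4.667, 0) = 70
  z(2, 4) = 74  ←
  z(0, 6.667) = 73.33
The maximum is at x1 = 2, x2 = 4.

(2, 4)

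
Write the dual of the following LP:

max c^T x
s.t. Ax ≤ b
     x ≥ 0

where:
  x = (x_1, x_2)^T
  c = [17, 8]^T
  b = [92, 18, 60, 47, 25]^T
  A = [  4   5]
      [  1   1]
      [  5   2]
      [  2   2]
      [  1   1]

Primal max cᵀx s.t. Ax ≤ b, x ≥ 0  →  Dual min bᵀy s.t. Aᵀy ≥ c, y ≥ 0.

Minimize: z = 92y1 + 18y2 + 60y3 + 47y4 + 25y5

Subject to:
  4y1 + y2 + 5y3 + 2y4 + y5 ≥ 17
  5y1 + y2 + 2y3 + 2y4 + y5 ≥ 8
  y1, y2, y3, y4, y5 ≥ 0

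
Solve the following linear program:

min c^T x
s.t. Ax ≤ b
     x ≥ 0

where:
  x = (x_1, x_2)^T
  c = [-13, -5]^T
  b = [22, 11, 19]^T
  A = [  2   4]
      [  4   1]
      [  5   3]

Evaluate the objective at each vertex of the feasible region:
  z(0, 0) = 0
  z(2.75, 0) = -35.75
  z(2, 3) = -41  ←
  z(0.7143, 5.143) = -35
  z(0, 5.5) = -27.5
The minimum is at x_1 = 2, x_2 = 3.

x_1 = 2, x_2 = 3, z = -41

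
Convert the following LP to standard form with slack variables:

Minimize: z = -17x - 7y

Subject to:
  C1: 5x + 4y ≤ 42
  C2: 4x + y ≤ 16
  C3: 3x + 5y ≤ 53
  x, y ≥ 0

min z = -17x - 7y

s.t.
  5x + 4y + s1 = 42
  4x + y + s2 = 16
  3x + 5y + s3 = 53
  x, y, s1, s2, s3 ≥ 0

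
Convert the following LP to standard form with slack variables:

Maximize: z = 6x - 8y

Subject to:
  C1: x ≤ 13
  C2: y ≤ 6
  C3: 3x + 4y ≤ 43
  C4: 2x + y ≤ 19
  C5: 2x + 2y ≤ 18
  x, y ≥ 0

max z = 6x - 8y

s.t.
  x + s1 = 13
  y + s2 = 6
  3x + 4y + s3 = 43
  2x + y + s4 = 19
  2x + 2y + s5 = 18
  x, y, s1, s2, s3, s4, s5 ≥ 0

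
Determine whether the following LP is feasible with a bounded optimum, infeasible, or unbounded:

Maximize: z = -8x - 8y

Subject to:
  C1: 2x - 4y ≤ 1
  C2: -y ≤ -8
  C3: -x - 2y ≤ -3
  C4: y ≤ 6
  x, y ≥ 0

Infeasible (no feasible solution exists)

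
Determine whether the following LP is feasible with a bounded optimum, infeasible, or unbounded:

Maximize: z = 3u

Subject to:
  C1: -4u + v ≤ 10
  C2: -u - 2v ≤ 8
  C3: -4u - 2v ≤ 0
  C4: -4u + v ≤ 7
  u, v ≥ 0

Unbounded (objective can increase without bound)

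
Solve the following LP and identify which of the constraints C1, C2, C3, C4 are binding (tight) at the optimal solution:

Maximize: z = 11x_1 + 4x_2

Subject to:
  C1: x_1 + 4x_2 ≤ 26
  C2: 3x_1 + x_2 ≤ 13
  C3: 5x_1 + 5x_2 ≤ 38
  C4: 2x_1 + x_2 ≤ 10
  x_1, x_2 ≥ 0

At x_1 = 3, x_2 = 4, compute slack b - a·x for each constraint:
  C1: 26 − 19 = 7  (slack)
  C2: 13 − 13 = 0  (binding)
  C3: 38 − 35 = 3  (slack)
  C4: 10 − 10 = 0  (binding)

Optimal: x_1 = 3, x_2 = 4
Binding: C2, C4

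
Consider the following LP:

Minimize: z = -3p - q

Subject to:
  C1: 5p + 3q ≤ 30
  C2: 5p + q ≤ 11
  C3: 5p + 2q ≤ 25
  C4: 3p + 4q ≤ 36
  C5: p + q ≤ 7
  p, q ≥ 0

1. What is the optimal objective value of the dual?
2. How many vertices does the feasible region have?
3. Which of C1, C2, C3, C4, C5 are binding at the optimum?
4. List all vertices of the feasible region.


1. -9
2. 4
3. C2, C5
4. (0, 0), (2.2, 0), (1, 6), (0, 7)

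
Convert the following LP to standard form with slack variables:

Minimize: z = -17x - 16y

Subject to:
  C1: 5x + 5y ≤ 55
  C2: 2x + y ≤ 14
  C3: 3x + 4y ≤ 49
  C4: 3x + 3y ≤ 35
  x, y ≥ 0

min z = -17x - 16y

s.t.
  5x + 5y + s1 = 55
  2x + y + s2 = 14
  3x + 4y + s3 = 49
  3x + 3y + s4 = 35
  x, y, s1, s2, s3, s4 ≥ 0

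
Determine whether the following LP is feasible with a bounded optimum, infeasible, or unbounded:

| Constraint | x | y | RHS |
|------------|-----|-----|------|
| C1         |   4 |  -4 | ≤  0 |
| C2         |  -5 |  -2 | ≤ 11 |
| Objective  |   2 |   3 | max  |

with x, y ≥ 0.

Unbounded (objective can increase without bound)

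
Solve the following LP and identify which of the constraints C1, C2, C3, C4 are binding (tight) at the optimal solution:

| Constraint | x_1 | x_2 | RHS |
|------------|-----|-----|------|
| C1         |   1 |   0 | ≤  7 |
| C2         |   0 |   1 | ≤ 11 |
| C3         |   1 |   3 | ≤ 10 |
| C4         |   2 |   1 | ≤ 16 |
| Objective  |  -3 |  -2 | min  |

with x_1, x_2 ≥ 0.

At x_1 = 7, x_2 = 1, compute slack b - a·x for each constraint:
  C1: 7 − 7 = 0  (binding)
  C2: 11 − 1 = 10  (slack)
  C3: 10 − 10 = 0  (binding)
  C4: 16 − 15 = 1  (slack)

Optimal: x_1 = 7, x_2 = 1
Binding: C1, C3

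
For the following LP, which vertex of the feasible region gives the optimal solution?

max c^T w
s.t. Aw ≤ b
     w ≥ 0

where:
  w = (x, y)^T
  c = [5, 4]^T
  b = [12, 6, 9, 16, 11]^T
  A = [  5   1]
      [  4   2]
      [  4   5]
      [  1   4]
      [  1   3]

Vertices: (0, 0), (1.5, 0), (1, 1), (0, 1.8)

Evaluate the objective at each vertex of the feasible region:
  z(0, 0) = 0
  z(1.5, 0) = 7.5
  z(1, 1) = 9  ←
  z(0, 1.8) = 7.2
The maximum is at x = 1, y = 1.

(1, 1)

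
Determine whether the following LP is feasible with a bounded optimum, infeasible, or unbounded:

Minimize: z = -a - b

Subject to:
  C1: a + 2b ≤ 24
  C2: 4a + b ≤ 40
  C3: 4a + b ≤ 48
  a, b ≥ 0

Feasible with a bounded optimal solution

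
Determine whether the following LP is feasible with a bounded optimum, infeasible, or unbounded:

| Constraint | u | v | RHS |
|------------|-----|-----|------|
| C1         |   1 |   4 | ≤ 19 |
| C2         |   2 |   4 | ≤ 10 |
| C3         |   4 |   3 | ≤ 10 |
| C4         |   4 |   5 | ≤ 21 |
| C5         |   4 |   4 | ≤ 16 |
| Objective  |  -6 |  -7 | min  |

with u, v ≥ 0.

Feasible with a bounded optimal solution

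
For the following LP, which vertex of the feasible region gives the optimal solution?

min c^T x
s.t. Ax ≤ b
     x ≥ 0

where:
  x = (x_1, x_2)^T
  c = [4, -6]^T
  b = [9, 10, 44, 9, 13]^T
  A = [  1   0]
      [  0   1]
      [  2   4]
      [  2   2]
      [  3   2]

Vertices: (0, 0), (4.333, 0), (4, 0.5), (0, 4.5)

Evaluate the objective at each vertex of the feasible region:
  z(0, 0) = 0
  z(4.333, 0) = 17.33
  z(4, 0.5) = 13
  z(0, 4.5) = -27  ←
The minimum is at x_1 = 0, x_2 = 4.5.

(0, 4.5)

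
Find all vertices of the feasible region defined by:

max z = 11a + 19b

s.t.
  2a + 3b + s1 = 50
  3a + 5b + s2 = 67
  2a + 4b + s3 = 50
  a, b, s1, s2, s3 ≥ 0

(0, 0), (22.33, 0), (9, 8), (0, 12.5)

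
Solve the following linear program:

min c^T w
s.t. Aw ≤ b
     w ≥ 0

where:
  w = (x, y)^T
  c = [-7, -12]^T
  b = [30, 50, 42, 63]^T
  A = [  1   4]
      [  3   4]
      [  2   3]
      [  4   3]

Evaluate the objective at each vertex of the feasible region:
  z(0, 0) = 0
  z(15.75, 0) = -110.2
  z(14.57, 1.571) = -120.9
  z(10, 5) = -130  ←
  z(0, 7.5) = -90
The minimum is at x = 10, y = 5.

x = 10, y = 5, z = -130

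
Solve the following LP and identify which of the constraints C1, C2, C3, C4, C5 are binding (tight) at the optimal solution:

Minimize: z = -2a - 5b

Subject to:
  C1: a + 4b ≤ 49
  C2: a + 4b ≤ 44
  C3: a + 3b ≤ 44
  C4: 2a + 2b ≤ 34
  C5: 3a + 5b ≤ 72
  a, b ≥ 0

At a = 8, b = 9, compute slack b - a·x for each constraint:
  C1: 49 − 44 = 5  (slack)
  C2: 44 − 44 = 0  (binding)
  C3: 44 − 35 = 9  (slack)
  C4: 34 − 34 = 0  (binding)
  C5: 72 − 69 = 3  (slack)

Optimal: a = 8, b = 9
Binding: C2, C4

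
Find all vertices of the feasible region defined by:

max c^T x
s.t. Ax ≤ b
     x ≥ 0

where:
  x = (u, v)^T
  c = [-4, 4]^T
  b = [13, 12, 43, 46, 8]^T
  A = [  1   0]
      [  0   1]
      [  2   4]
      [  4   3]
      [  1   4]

(0, 0), (8, 0), (0, 2)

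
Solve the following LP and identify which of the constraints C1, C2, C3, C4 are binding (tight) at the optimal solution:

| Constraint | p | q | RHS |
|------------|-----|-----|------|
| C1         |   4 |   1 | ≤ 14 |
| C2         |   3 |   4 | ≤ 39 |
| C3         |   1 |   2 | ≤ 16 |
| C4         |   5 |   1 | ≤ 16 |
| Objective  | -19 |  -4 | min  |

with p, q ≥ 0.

At p = 2, q = 6, compute slack b - a·x for each constraint:
  C1: 14 − 14 = 0  (binding)
  C2: 39 − 30 = 9  (slack)
  C3: 16 − 14 = 2  (slack)
  C4: 16 − 16 = 0  (binding)

Optimal: p = 2, q = 6
Binding: C1, C4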